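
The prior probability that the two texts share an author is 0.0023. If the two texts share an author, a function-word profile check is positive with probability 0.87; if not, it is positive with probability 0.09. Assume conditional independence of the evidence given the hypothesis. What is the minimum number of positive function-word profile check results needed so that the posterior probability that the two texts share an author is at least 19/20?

Prior odds = 0.0023/0.9977 = 23/9977.
Likelihood ratio of a positive = 0.87/0.09 = 29/3.
Target odds: 0.95 ÷ 0.05 = 19.
Need (23/9977) × (29/3)ⁿ ≥ 19, i.e. (29/3)ⁿ ≥ 189563/23.
(29/3)³ = 24389/27 falls short of 189563/23 but (29/3)⁴ = 707281/81 reaches it, so n = 4.

4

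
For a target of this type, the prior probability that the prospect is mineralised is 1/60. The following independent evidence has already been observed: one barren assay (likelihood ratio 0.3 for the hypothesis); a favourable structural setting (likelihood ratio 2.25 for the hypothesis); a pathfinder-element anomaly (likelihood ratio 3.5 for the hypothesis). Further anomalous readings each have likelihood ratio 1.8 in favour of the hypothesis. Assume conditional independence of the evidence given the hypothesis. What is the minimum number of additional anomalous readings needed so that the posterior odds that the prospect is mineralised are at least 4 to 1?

Prior odds = (1/60)/(59/60) = 1/59.
Combined Bayes factor of the evidence already in hand = 0.3 × 2.25 × 3.5 = 2.3625.
Odds after that evidence = (1/59) × 2.3625 = 189/4720.
Target odds = 4.
Need 1.8ⁿ ≥ 4 ÷ (189/4720) = 18880/189.
1.8⁷ = 4782969/78125 falls short of 18880/189 but 1.8⁸ = 43046721/390625 reaches it, so n = 8.

8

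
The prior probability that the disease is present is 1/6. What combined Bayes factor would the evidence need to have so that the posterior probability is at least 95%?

95

Prior odds = (1/6)/(5/6) = 0.2.
Target odds = 0.95/0.05 = 19.
Required Bayes factor = 19 ÷ 0.2 = 95.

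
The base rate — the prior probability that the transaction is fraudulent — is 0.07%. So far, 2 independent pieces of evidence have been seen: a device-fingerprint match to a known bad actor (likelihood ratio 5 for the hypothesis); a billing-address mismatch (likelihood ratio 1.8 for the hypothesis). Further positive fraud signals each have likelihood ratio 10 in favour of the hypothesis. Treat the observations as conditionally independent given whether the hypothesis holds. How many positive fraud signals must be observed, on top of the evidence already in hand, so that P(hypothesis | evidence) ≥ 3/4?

Prior odds = 0.0007/0.9993 = 7/9993.
Combined Bayes factor of the evidence already in hand = 5 × 1.8 = 9.
Odds after that evidence = (7/9993) × 9 = 21/3331.
Target odds = 0.75/0.25 = 3.
Need 10ⁿ ≥ 3 ÷ (21/3331) = 3331/7.
10² = 100 falls short of 3331/7 but 10³ = 1000 reaches it, so n = 3.

3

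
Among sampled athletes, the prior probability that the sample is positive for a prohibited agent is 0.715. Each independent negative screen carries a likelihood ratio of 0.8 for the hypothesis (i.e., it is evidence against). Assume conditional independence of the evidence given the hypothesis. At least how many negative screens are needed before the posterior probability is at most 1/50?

22

Prior odds: 0.715 ÷ 0.285 = 143/57.
Likelihood ratio per negative screen = 0.8.
Target posterior odds = 0.02/0.98 = 1/49.
Need (143/57) × 0.8ⁿ ≤ 1/49, i.e. 0.8ⁿ ≤ 57/7007.
0.8²¹ ≈0.00922337 is still above 57/7007 but 0.8²² ≈0.0073787 is at or below it, so n = 22.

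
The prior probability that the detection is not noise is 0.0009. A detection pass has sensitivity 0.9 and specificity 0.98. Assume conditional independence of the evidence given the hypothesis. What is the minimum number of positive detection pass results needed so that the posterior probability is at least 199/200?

4

Prior odds = 0.0009/0.9991 = 9/9991.
False-positive rate = 1 − 0.98 = 0.02; likelihood ratio of a positive = 0.9/0.02 = 45.
Target odds: 0.995 ÷ 0.005 = 199.
Need (9/9991) × 45ⁿ ≥ 199, i.e. 45ⁿ ≥ 1988209/9.
45³ = 91125 falls short of 1988209/9 but 45⁴ = 4100625 reaches it, so n = 4.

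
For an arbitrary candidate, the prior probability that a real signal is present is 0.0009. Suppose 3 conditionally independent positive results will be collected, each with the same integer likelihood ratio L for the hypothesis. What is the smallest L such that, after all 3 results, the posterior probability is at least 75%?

Prior odds = 0.0009/0.9991 = 9/9991.
Target odds = 0.75/0.25 = 3.
Need L³ ≥ 3 ÷ (9/9991) = 9991/3.
14³ = 2744 < 9991/3 ≤ 3375 = 15³, so L = 15.

15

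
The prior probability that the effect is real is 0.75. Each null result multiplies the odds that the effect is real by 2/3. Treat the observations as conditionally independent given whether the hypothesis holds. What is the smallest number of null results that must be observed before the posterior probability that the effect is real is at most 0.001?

Prior odds = 0.75/0.25 = 3.
Likelihood ratio per null result = 2/3.
Target posterior odds = 0.001/0.999 = 1/999.
Need 3 × (2/3)ⁿ ≤ 1/999, i.e. (2/3)ⁿ ≤ 1/2997.
(2/3)¹⁹ ≈0.000451093 is still above 1/2997 but (2/3)²⁰ ≈0.000300729 is at or below it, so n = 20.

20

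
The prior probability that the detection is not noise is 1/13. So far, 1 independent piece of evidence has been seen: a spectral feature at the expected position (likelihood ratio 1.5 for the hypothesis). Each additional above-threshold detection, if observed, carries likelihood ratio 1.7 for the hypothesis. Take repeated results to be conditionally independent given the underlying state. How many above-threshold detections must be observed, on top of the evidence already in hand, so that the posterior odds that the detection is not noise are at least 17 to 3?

Prior odds = (1/13)/(12/13) = 1/12.
Bayes factor of the evidence already in hand = 1.5.
Odds after that evidence = (1/12) × 1.5 = 0.125.
Target odds = 17/3.
Need 1.7ⁿ ≥ 17/3 ÷ 0.125 = 136/3.
1.7⁷ = 410338673/10000000 falls short of 136/3 but 1.7⁸ ≈69.7576 reaches it, so n = 8.

8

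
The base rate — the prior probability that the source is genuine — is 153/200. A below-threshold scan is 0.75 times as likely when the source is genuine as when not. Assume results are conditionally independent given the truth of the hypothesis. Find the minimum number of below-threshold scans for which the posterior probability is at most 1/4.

8

Prior odds: 0.765 ÷ 0.235 = 153/47.
Likelihood ratio per below-threshold scan = 0.75.
Target posterior odds = 0.25/0.75 = 1/3.
Need (153/47) × 0.75ⁿ ≤ 1/3, i.e. 0.75ⁿ ≤ 47/459.
0.75⁷ = 2187/16384 is still above 47/459 but 0.75⁸ = 6561/65536 is at or below it, so n = 8.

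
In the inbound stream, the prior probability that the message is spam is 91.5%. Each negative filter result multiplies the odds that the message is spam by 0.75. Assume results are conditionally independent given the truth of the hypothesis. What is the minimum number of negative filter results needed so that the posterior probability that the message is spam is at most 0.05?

19

Prior odds: 0.915 ÷ 0.085 = 183/17.
Likelihood ratio per negative filter result = 0.75.
Target odds: 0.05 ÷ 0.95 = 1/19.
Require 0.75ⁿ ≤ 1/19 ÷ (183/17) = 17/3477.
0.75¹⁸ ≈0.00563771 is still above 17/3477 but 0.75¹⁹ ≈0.00422828 is at or below it, so n = 19.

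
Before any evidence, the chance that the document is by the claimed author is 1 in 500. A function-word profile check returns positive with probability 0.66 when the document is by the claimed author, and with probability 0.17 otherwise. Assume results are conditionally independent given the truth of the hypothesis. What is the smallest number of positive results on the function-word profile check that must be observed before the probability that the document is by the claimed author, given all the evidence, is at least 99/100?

8

Prior odds = 0.002/0.998 = 1/499.
Likelihood ratio of a positive result = 0.66/0.17 = 66/17.
Target odds: 0.99 ÷ 0.01 = 99.
Require (66/17)ⁿ ≥ 99 ÷ (1/499) = 49401.
(66/17)⁷ ≈13294.3 falls short of 49401 but (66/17)⁸ ≈51613.1 reaches it, so n = 8.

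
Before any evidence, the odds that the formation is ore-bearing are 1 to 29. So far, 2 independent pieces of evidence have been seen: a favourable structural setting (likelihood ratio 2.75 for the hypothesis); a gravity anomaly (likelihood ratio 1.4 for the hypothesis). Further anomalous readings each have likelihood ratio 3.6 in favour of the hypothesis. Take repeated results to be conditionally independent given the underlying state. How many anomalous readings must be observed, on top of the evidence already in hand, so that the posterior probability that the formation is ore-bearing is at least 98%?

Prior odds = 1/29.
Combined Bayes factor of the evidence already in hand = 2.75 × 1.4 = 3.85.
Odds after that evidence = (1/29) × 3.85 = 77/580.
Target odds = 0.98/0.02 = 49.
Need 3.6ⁿ ≥ 49 ÷ (77/580) = 4060/11.
3.6⁴ = 167.9616 falls short of 4060/11 but 3.6⁵ = 604.66176 reaches it, so n = 5.

5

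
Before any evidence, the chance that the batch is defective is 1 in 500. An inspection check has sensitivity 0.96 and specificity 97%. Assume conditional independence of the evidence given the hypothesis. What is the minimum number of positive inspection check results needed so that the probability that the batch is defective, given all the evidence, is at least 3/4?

3

Prior odds: 0.002 ÷ 0.998 = 1/499.
False-positive rate = 1 − 0.97 = 0.03; likelihood ratio of a positive = 0.96/0.03 = 32.
Target posterior odds = 0.75/0.25 = 3.
Need (1/499) × 32ⁿ ≥ 3, i.e. 32ⁿ ≥ 1497.
32² = 1024 falls short of 1497 but 32³ = 32768 reaches it, so n = 3.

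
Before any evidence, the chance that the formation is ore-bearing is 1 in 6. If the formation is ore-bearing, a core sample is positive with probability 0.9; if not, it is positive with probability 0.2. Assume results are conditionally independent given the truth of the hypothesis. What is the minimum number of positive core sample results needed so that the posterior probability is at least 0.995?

Prior odds = (1/6)/(5/6) = 0.2.
Likelihood ratio of a positive = 0.9/0.2 = 4.5.
Target posterior odds = 0.995/0.005 = 199.
Need 0.2 × 4.5ⁿ ≥ 199, i.e. 4.5ⁿ ≥ 995.
4.5⁴ = 410.0625 falls short of 995 but 4.5⁵ = 1845.28125 reaches it, so n = 5.

5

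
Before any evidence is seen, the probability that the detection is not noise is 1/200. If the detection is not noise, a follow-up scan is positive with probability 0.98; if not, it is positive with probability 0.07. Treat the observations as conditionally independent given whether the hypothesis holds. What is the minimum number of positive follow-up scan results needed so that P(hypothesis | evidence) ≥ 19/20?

Prior odds = 0.005/0.995 = 1/199.
Likelihood ratio of a positive = 0.98/0.07 = 14.
Target posterior odds = 0.95/0.05 = 19.
Need (1/199) × 14ⁿ ≥ 19, i.e. 14ⁿ ≥ 3781.
14³ = 2744 falls short of 3781 but 14⁴ = 38416 reaches it, so n = 4.

4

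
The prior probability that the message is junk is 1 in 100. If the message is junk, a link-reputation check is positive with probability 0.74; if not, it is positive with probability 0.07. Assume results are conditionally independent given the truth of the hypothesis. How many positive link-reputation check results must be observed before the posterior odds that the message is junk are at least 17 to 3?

Prior odds: 0.01 ÷ 0.99 = 1/99.
Likelihood ratio of a positive = 0.74/0.07 = 74/7.
Target odds = 17/3.
Require (74/7)ⁿ ≥ 17/3 ÷ (1/99) = 561.
(74/7)² = 5476/49 falls short of 561 but (74/7)³ = 405224/343 reaches it, so n = 3.

3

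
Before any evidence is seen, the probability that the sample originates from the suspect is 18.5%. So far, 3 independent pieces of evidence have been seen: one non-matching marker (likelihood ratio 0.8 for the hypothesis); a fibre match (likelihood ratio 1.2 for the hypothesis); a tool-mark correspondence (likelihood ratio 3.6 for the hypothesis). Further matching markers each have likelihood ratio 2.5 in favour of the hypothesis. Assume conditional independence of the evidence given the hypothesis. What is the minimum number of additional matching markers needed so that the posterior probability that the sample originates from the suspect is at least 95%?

4

Prior odds = 0.185/0.815 = 37/163.
Combined Bayes factor of the evidence already in hand = 0.8 × 1.2 × 3.6 = 3.456.
Odds after that evidence = (37/163) × 3.456 = 15984/20375.
Target odds = 0.95/0.05 = 19.
Need 2.5ⁿ ≥ 19 ÷ (15984/20375) = 387125/15984.
2.5³ = 15.625 falls short of 387125/15984 but 2.5⁴ = 39.0625 reaches it, so n = 4.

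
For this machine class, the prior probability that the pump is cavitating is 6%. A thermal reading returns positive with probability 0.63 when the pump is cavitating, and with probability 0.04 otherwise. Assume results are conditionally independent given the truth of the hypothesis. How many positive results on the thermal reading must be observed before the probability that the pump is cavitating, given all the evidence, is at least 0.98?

3

Prior odds: 0.06 ÷ 0.94 = 3/47.
Likelihood ratio of a positive result = 0.63/0.04 = 15.75.
Target posterior odds = 0.98/0.02 = 49.
Require 15.75ⁿ ≥ 49 ÷ (3/47) = 2303/3.
15.75² = 248.0625 falls short of 2303/3 but 15.75³ = 3906.984375 reaches it, so n = 3.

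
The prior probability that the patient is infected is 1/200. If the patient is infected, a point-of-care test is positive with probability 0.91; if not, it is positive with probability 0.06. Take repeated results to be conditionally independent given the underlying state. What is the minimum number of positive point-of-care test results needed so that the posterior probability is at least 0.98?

Prior odds = 0.005/0.995 = 1/199.
Likelihood ratio of a positive = 0.91/0.06 = 91/6.
Target odds: 0.98 ÷ 0.02 = 49.
Require (91/6)ⁿ ≥ 49 ÷ (1/199) = 9751.
(91/6)³ = 753571/216 falls short of 9751 but (91/6)⁴ = 68574961/1296 reaches it, so n = 4.

4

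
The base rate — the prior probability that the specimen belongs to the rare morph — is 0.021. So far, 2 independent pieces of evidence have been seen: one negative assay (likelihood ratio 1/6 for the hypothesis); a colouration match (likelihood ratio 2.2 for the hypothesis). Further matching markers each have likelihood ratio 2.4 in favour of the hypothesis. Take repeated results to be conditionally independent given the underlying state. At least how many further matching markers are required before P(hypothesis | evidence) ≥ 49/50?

10

Prior odds = 0.021/0.979 = 21/979.
Combined Bayes factor of the evidence already in hand = (1/6) × 2.2 = 11/30.
Odds after that evidence = (21/979) × 11/30 = 7/890.
Target odds = 0.98/0.02 = 49.
Need 2.4ⁿ ≥ 49 ÷ (7/890) = 6230.
2.4⁹ ≈2641.81 falls short of 6230 but 2.4¹⁰ ≈6340.34 reaches it, so n = 10.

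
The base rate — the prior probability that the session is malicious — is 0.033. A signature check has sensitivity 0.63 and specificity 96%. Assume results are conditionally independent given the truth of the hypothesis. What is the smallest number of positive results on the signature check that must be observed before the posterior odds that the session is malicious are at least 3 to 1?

2

Prior odds: 0.033 ÷ 0.967 = 33/967.
False-positive rate = 1 − 0.96 = 0.04; likelihood ratio of a positive = 0.63/0.04 = 15.75.
Target odds = 3.
Require 15.75ⁿ ≥ 3 ÷ (33/967) = 967/11.
15.75¹ = 15.75 falls short of 967/11 but 15.75² = 248.0625 reaches it, so n = 2.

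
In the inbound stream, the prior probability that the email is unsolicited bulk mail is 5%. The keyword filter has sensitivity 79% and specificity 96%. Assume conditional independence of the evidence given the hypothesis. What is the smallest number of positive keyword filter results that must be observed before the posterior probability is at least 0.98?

3

Prior odds = 0.05/0.95 = 1/19.
False-positive rate = 1 − 0.96 = 0.04; likelihood ratio of a positive = 0.79/0.04 = 19.75.
Target odds: 0.98 ÷ 0.02 = 49.
Require 19.75ⁿ ≥ 49 ÷ (1/19) = 931.
19.75² = 390.0625 falls short of 931 but 19.75³ = 7703.734375 reaches it, so n = 3.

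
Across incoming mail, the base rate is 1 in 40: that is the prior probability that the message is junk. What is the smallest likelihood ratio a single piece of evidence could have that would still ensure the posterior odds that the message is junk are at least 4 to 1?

Prior odds = 0.025/0.975 = 1/39.
Target odds = 4.
Required Bayes factor = 4 ÷ (1/39) = 156.

156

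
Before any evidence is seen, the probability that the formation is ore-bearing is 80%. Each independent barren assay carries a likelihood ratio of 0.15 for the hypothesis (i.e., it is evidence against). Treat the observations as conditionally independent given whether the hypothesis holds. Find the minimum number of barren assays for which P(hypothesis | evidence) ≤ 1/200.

Prior odds: 0.8 ÷ 0.2 = 4.
Likelihood ratio per barren assay = 0.15.
Target posterior odds = 0.005/0.995 = 1/199.
Require 0.15ⁿ ≤ 1/199 ÷ 4 = 1/796.
0.15³ = 0.003375 is still above 1/796 but 0.15⁴ = 81/160000 is at or below it, so n = 4.

4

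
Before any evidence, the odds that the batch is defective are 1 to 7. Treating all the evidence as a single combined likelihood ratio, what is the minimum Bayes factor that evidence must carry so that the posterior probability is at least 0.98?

Prior odds = 1/7.
Target odds = 0.98/0.02 = 49.
Required Bayes factor = 49 ÷ (1/7) = 343.

343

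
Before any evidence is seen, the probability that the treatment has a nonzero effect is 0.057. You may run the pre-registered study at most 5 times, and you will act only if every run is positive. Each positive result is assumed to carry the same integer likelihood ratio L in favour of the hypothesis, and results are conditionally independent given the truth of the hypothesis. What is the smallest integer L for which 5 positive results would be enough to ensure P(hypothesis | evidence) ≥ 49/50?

Prior odds = 0.057/0.943 = 57/943.
Target odds = 0.98/0.02 = 49.
Need L⁵ ≥ 49 ÷ (57/943) = 46207/57.
3⁵ = 243 < 46207/57 ≤ 1024 = 4⁵, so L = 4.

4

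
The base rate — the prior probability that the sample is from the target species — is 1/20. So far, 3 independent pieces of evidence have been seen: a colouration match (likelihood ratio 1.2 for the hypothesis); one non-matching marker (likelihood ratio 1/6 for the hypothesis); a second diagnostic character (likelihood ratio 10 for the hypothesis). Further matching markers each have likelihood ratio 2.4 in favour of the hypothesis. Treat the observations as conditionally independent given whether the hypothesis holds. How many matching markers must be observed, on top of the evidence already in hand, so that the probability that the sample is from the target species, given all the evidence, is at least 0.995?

9

Prior odds = 0.05/0.95 = 1/19.
Combined Bayes factor of the evidence already in hand = 1.2 × (1/6) × 10 = 2.
Odds after that evidence = (1/19) × 2 = 2/19.
Target odds = 0.995/0.005 = 199.
Need 2.4ⁿ ≥ 199 ÷ (2/19) = 1890.5.
2.4⁸ = 429981696/390625 falls short of 1890.5 but 2.4⁹ ≈2641.81 reaches it, so n = 9.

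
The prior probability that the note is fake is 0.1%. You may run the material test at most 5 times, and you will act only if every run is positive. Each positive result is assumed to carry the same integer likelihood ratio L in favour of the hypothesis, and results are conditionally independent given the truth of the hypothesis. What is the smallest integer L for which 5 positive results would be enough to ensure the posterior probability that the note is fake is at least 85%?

Prior odds = 0.001/0.999 = 1/999.
Target odds = 0.85/0.15 = 17/3.
Need L⁵ ≥ 17/3 ÷ (1/999) = 5661.
5⁵ = 3125 < 5661 ≤ 7776 = 6⁵, so L = 6.

6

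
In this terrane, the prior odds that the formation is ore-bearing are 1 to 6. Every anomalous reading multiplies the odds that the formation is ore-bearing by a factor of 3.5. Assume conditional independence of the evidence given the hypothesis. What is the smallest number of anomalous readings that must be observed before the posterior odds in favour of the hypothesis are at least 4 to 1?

Prior odds = 1/6.
Likelihood ratio per anomalous reading = 3.5.
Target odds = 4.
Require 3.5ⁿ ≥ 4 ÷ (1/6) = 24.
3.5² = 12.25 falls short of 24 but 3.5³ = 42.875 reaches it, so n = 3.

3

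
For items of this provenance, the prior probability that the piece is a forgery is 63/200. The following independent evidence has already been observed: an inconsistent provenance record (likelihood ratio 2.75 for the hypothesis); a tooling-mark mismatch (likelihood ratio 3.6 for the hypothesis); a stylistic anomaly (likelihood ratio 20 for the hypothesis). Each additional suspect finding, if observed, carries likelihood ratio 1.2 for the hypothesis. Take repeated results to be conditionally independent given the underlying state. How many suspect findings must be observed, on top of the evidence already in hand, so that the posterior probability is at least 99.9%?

14

Prior odds = 0.315/0.685 = 63/137.
Combined Bayes factor of the evidence already in hand = 2.75 × 3.6 × 20 = 198.
Odds after that evidence = (63/137) × 198 = 12474/137.
Target odds = 0.999/0.001 = 999.
Need 1.2ⁿ ≥ 999 ÷ (12474/137) = 5069/462.
1.2¹³ ≈10.6993 falls short of 5069/462 but 1.2¹⁴ ≈12.8392 reaches it, so n = 14.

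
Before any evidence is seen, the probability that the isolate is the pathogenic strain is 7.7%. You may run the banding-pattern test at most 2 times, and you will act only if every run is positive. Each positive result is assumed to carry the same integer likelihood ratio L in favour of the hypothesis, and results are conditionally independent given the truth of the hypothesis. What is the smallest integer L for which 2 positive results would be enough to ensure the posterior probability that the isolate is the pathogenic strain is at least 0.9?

Prior odds = 0.077/0.923 = 77/923.
Target odds = 0.9/0.1 = 9.
Need L² ≥ 9 ÷ (77/923) = 8307/77.
10² = 100 < 8307/77 ≤ 121 = 11², so L = 11.

11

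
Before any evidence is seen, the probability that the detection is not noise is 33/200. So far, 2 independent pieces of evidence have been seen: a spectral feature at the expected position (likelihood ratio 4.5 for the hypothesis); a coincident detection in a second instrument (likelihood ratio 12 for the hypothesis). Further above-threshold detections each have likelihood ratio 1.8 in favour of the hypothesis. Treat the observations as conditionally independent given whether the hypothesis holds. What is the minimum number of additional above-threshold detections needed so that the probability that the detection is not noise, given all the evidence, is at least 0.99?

Prior odds = 0.165/0.835 = 33/167.
Combined Bayes factor of the evidence already in hand = 4.5 × 12 = 54.
Odds after that evidence = (33/167) × 54 = 1782/167.
Target odds = 0.99/0.01 = 99.
Need 1.8ⁿ ≥ 99 ÷ (1782/167) = 167/18.
1.8³ = 5.832 falls short of 167/18 but 1.8⁴ = 10.4976 reaches it, so n = 4.

4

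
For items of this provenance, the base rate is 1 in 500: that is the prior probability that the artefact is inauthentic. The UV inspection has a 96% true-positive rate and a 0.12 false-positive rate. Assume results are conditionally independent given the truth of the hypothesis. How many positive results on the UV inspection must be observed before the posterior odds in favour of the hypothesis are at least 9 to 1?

Prior odds: 0.002 ÷ 0.998 = 1/499.
Likelihood ratio of a positive result = 0.96/0.12 = 8.
Target odds = 9.
Require 8ⁿ ≥ 9 ÷ (1/499) = 4491.
8⁴ = 4096 falls short of 4491 but 8⁵ = 32768 reaches it, so n = 5.

5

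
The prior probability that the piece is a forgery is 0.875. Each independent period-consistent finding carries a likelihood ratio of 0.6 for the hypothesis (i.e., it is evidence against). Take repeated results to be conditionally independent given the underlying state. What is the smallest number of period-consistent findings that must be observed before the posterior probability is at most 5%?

Prior odds = 0.875/0.125 = 7.
Likelihood ratio per period-consistent finding = 0.6.
Target odds: 0.05 ÷ 0.95 = 1/19.
Require 0.6ⁿ ≤ 1/19 ÷ 7 = 1/133.
0.6⁹ = 19683/1953125 is still above 1/133 but 0.6¹⁰ = 59049/9765625 is at or below it, so n = 10.

10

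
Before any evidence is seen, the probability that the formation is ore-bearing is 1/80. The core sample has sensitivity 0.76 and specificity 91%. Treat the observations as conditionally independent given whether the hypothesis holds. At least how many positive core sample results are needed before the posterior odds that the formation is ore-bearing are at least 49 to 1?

Prior odds: 0.0125 ÷ 0.9875 = 1/79.
False-positive rate = 1 − 0.91 = 0.09; likelihood ratio of a positive = 0.76/0.09 = 76/9.
Target odds = 49.
Need (1/79) × (76/9)ⁿ ≥ 49, i.e. (76/9)ⁿ ≥ 3871.
(76/9)³ = 438976/729 falls short of 3871 but (76/9)⁴ = 33362176/6561 reaches it, so n = 4.

4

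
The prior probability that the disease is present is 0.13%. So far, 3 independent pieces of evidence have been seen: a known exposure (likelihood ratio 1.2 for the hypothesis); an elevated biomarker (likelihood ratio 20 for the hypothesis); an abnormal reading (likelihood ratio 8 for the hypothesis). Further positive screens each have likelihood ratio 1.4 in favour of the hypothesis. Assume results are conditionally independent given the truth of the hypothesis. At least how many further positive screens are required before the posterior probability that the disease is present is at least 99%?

18

Prior odds = 0.0013/0.9987 = 13/9987.
Combined Bayes factor of the evidence already in hand = 1.2 × 20 × 8 = 192.
Odds after that evidence = (13/9987) × 192 = 832/3329.
Target odds = 0.99/0.01 = 99.
Need 1.4ⁿ ≥ 99 ÷ (832/3329) = 329571/832.
1.4¹⁷ ≈304.913 falls short of 329571/832 but 1.4¹⁸ ≈426.879 reaches it, so n = 18.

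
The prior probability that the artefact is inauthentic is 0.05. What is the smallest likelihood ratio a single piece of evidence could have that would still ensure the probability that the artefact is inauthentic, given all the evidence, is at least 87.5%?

Prior odds = 0.05/0.95 = 1/19.
Target odds = 0.875/0.125 = 7.
Required Bayes factor = 7 ÷ (1/19) = 133.

133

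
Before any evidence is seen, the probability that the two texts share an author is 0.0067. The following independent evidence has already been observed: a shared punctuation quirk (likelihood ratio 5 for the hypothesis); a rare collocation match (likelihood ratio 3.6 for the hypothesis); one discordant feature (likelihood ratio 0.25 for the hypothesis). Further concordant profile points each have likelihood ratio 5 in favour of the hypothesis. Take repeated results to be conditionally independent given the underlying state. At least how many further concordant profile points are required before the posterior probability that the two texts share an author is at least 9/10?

Prior odds = 0.0067/0.9933 = 67/9933.
Combined Bayes factor of the evidence already in hand = 5 × 3.6 × 0.25 = 4.5.
Odds after that evidence = (67/9933) × 4.5 = 201/6622.
Target odds = 0.9/0.1 = 9.
Need 5ⁿ ≥ 9 ÷ (201/6622) = 19866/67.
5³ = 125 falls short of 19866/67 but 5⁴ = 625 reaches it, so n = 4.

4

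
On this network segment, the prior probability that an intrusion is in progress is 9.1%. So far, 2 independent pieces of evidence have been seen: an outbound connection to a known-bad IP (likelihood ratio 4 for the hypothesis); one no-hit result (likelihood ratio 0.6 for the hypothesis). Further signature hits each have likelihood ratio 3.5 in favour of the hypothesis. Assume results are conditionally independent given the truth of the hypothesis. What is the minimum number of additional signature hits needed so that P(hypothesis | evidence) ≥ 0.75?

3

Prior odds = 0.091/0.909 = 91/909.
Combined Bayes factor of the evidence already in hand = 4 × 0.6 = 2.4.
Odds after that evidence = (91/909) × 2.4 = 364/1515.
Target odds = 0.75/0.25 = 3.
Need 3.5ⁿ ≥ 3 ÷ (364/1515) = 4545/364.
3.5² = 12.25 falls short of 4545/364 but 3.5³ = 42.875 reaches it, so n = 3.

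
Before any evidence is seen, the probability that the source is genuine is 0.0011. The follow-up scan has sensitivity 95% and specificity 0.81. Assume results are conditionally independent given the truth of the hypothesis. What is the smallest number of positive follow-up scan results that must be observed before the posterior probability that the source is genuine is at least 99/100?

Prior odds = 0.0011/0.9989 = 11/9989.
False-positive rate = 1 − 0.81 = 0.19; likelihood ratio of a positive = 0.95/0.19 = 5.
Target odds: 0.99 ÷ 0.01 = 99.
Require 5ⁿ ≥ 99 ÷ (11/9989) = 89901.
5⁷ = 78125 falls short of 89901 but 5⁸ = 390625 reaches it, so n = 8.

8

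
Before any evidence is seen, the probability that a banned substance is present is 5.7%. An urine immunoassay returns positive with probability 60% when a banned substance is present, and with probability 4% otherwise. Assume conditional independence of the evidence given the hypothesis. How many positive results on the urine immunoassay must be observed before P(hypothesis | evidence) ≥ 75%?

Prior odds: 0.057 ÷ 0.943 = 57/943.
Likelihood ratio of a positive result = 0.6/0.04 = 15.
Target odds: 0.75 ÷ 0.25 = 3.
Require 15ⁿ ≥ 3 ÷ (57/943) = 943/19.
15¹ = 15 falls short of 943/19 but 15² = 225 reaches it, so n = 2.

2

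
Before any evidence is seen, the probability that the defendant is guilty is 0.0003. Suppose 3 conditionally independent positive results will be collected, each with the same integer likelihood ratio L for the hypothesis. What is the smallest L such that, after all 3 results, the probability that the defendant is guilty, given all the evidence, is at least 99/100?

70

Prior odds = 0.0003/0.9997 = 3/9997.
Target odds = 0.99/0.01 = 99.
Need L³ ≥ 99 ÷ (3/9997) = 329901.
69³ = 328509 < 329901 ≤ 343000 = 70³, so L = 70.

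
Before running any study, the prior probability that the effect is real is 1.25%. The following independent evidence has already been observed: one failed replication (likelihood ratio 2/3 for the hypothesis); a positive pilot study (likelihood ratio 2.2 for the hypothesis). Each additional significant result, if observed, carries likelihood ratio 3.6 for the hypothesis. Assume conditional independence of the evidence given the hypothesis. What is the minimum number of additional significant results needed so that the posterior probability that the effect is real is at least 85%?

Prior odds = 0.0125/0.9875 = 1/79.
Combined Bayes factor of the evidence already in hand = (2/3) × 2.2 = 22/15.
Odds after that evidence = (1/79) × 22/15 = 22/1185.
Target odds = 0.85/0.15 = 17/3.
Need 3.6ⁿ ≥ 17/3 ÷ (22/1185) = 6715/22.
3.6⁴ = 167.9616 falls short of 6715/22 but 3.6⁵ = 604.66176 reaches it, so n = 5.

5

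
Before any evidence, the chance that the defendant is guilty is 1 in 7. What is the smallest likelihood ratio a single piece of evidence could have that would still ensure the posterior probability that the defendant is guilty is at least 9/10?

Prior odds = (1/7)/(6/7) = 1/6.
Target odds = 0.9/0.1 = 9.
Required Bayes factor = 9 ÷ (1/6) = 54.

54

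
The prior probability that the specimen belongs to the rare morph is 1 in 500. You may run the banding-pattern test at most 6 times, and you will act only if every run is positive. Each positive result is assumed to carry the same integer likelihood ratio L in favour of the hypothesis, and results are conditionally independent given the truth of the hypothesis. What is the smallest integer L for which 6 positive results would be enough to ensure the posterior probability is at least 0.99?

7

Prior odds = 0.002/0.998 = 1/499.
Target odds = 0.99/0.01 = 99.
Need L⁶ ≥ 99 ÷ (1/499) = 49401.
6⁶ = 46656 < 49401 ≤ 117649 = 7⁶, so L = 7.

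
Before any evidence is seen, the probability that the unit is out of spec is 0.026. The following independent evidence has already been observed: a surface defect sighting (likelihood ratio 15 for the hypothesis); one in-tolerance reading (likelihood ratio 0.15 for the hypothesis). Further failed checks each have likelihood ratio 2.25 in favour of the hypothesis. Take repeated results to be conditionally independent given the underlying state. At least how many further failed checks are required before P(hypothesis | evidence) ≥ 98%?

9

Prior odds = 0.026/0.974 = 13/487.
Combined Bayes factor of the evidence already in hand = 15 × 0.15 = 2.25.
Odds after that evidence = (13/487) × 2.25 = 117/1948.
Target odds = 0.98/0.02 = 49.
Need 2.25ⁿ ≥ 49 ÷ (117/1948) = 95452/117.
2.25⁸ = 43046721/65536 falls short of 95452/117 but 2.25⁹ = 387420489/262144 reaches it, so n = 9.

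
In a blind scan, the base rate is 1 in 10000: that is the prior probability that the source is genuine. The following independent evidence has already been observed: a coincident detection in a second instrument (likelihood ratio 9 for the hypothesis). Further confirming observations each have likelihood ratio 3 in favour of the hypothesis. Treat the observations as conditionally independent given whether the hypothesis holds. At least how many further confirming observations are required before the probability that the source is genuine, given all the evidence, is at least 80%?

8

Prior odds = 0.0001/0.9999 = 1/9999.
Bayes factor of the evidence already in hand = 9.
Odds after that evidence = (1/9999) × 9 = 1/1111.
Target odds = 0.8/0.2 = 4.
Need 3ⁿ ≥ 4 ÷ (1/1111) = 4444.
3⁷ = 2187 falls short of 4444 but 3⁸ = 6561 reaches it, so n = 8.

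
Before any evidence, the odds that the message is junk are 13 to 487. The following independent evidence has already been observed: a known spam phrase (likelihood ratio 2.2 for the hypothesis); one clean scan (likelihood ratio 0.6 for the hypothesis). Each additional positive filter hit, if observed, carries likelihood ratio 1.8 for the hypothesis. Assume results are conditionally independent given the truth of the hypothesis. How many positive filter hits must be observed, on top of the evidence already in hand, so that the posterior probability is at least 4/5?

Prior odds = 13/487.
Combined Bayes factor of the evidence already in hand = 2.2 × 0.6 = 1.32.
Odds after that evidence = (13/487) × 1.32 = 429/12175.
Target odds = 0.8/0.2 = 4.
Need 1.8ⁿ ≥ 4 ÷ (429/12175) = 48700/429.
1.8⁸ = 43046721/390625 falls short of 48700/429 but 1.8⁹ = 387420489/1953125 reaches it, so n = 9.

9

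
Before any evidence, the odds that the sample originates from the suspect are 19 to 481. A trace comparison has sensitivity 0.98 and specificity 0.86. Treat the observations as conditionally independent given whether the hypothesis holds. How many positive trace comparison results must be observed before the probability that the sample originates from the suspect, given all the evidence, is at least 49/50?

4

Prior odds = 19/481.
False-positive rate = 1 − 0.86 = 0.14; likelihood ratio of a positive = 0.98/0.14 = 7.
Target posterior odds = 0.98/0.02 = 49.
Need (19/481) × 7ⁿ ≥ 49, i.e. 7ⁿ ≥ 23569/19.
7³ = 343 falls short of 23569/19 but 7⁴ = 2401 reaches it, so n = 4.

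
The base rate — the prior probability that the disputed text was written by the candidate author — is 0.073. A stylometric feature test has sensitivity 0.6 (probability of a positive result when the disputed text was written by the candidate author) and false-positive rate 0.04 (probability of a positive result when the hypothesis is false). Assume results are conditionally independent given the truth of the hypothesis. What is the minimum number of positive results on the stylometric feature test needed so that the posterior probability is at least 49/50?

3

Prior odds = 0.073/0.927 = 73/927.
Likelihood ratio of a positive result = 0.6/0.04 = 15.
Target posterior odds = 0.98/0.02 = 49.
Need (73/927) × 15ⁿ ≥ 49, i.e. 15ⁿ ≥ 45423/73.
15² = 225 falls short of 45423/73 but 15³ = 3375 reaches it, so n = 3.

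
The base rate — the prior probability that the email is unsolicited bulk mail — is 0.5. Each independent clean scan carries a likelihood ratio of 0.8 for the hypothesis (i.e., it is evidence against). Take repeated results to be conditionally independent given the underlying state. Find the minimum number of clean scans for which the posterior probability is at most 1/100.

21

Prior odds = 0.5/0.5 = 1.
Likelihood ratio per clean scan = 0.8.
Target posterior odds = 0.01/0.99 = 1/99.
Need 1 × 0.8ⁿ ≤ 1/99, i.e. 0.8ⁿ ≤ 1/99.
0.8²⁰ ≈0.0115292 is still above 1/99 but 0.8²¹ ≈0.00922337 is at or below it, so n = 21.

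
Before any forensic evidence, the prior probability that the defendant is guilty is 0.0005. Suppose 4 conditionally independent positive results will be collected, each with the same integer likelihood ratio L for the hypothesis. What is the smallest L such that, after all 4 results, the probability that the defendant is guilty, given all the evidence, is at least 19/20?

Prior odds = 0.0005/0.9995 = 1/1999.
Target odds = 0.95/0.05 = 19.
Need L⁴ ≥ 19 ÷ (1/1999) = 37981.
13⁴ = 28561 < 37981 ≤ 38416 = 14⁴, so L = 14.

14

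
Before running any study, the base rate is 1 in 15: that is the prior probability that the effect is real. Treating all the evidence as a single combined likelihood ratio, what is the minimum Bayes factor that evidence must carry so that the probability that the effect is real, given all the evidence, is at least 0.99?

1386

Prior odds = (1/15)/(14/15) = 1/14.
Target odds = 0.99/0.01 = 99.
Required Bayes factor = 99 ÷ (1/14) = 1386.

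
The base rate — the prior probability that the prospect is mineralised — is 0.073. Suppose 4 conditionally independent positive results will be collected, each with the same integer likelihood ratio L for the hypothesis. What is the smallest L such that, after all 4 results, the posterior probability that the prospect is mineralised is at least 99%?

Prior odds = 0.073/0.927 = 73/927.
Target odds = 0.99/0.01 = 99.
Need L⁴ ≥ 99 ÷ (73/927) = 91773/73.
5⁴ = 625 < 91773/73 ≤ 1296 = 6⁴, so L = 6.

6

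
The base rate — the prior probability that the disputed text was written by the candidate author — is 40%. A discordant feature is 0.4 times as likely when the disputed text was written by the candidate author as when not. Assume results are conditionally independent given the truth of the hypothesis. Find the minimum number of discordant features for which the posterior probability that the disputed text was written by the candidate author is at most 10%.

Prior odds: 0.4 ÷ 0.6 = 2/3.
Likelihood ratio per discordant feature = 0.4.
Target odds: 0.1 ÷ 0.9 = 1/9.
Need (2/3) × 0.4ⁿ ≤ 1/9, i.e. 0.4ⁿ ≤ 1/6.
0.4¹ = 0.4 is still above 1/6 but 0.4² = 0.16 is at or below it, so n = 2.

2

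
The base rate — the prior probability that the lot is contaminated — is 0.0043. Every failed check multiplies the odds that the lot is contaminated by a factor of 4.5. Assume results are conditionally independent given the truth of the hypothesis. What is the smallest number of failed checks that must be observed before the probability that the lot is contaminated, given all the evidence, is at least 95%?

6

Prior odds = 0.0043/0.9957 = 43/9957.
Likelihood ratio per failed check = 4.5.
Target posterior odds = 0.95/0.05 = 19.
Require 4.5ⁿ ≥ 19 ÷ (43/9957) = 189183/43.
4.5⁵ = 1845.28125 falls short of 189183/43 but 4.5⁶ = 8303.765625 reaches it, so n = 6.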